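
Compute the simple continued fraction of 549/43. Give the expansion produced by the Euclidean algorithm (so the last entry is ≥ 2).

[12; 1, 3, 3, 3]

549 = 12×43 + 33
43 = 1×33 + 10
33 = 3×10 + 3
10 = 3×3 + 1
3 = 3×1 + 0  (stop)
So 549/43 = [12; 1, 3, 3, 3].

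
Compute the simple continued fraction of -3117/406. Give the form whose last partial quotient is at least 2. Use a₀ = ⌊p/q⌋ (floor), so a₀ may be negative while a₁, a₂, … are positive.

-3117 = -8*406 + 131
406 = 3*131 + 13
131 = 10*13 + 1
13 = 13*1 + 0  (stop)
So -3117/406 = [-8; 3, 10, 13].

[-8; 3, 10, 13]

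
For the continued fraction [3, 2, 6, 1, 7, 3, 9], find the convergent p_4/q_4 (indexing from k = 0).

409/118

Using pₖ = aₖpₖ₋₁ + pₖ₋₂, qₖ = aₖqₖ₋₁ + qₖ₋₂ (with p₋₁=1, p₋₂=0, q₋₁=0, q₋₂=1):
  k=0: a=3, p=3, q=1
  k=1: a=2, p=7, q=2
  k=2: a=6, p=45, q=13
  k=3: a=1, p=52, q=15
  k=4: a=7, p=409, q=118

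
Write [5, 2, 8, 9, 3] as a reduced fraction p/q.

2637/482

Using pₖ = aₖpₖ₋₁ + pₖ₋₂ and qₖ = aₖqₖ₋₁ + qₖ₋₂:
  k=0: a=5, p=5, q=1
  k=1: a=2, p=11, q=2
  k=2: a=8, p=93, q=17
  k=3: a=9, p=848, q=155
  k=4: a=3, p=2637, q=482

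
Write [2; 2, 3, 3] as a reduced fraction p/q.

Using pₖ = aₖpₖ₋₁ + pₖ₋₂ and qₖ = aₖqₖ₋₁ + qₖ₋₂:
  k=0: a=2, p=2, q=1
  k=1: a=2, p=5, q=2
  k=2: a=3, p=17, q=7
  k=3: a=3, p=56, q=23

56/23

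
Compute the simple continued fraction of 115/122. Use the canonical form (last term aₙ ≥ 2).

[0; 1, 16, 2, 3]

115 = 0·122 + 115
122 = 1·115 + 7
115 = 16·7 + 3
7 = 2·3 + 1
3 = 3·1 + 0  (stop)
So 115/122 = [0; 1, 16, 2, 3].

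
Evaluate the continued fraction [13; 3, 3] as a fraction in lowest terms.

133/10

Fold from the inside: start with 3/1.
  3 + 1/3 = 10/3
  13 + 3/10 = 133/10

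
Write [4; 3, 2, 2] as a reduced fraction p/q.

73/17

Fold from the inside: start with 2/1.
  2 + 1/2 = 5/2
  3 + 2/5 = 17/5
  4 + 5/17 = 73/17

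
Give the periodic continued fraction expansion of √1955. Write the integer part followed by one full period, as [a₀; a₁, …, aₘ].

a₀ = ⌊√1955⌋ = 44.
With m₀=0, d₀=1 and mₖ₊₁ = dₖaₖ − mₖ, dₖ₊₁ = (n − mₖ₊₁²)/dₖ, aₖ₊₁ = ⌊(a₀+mₖ₊₁)/dₖ₊₁⌋:
  k=1: m=44, d=19, a=4
  k=2: m=32, d=49, a=1
  k=3: m=17, d=34, a=1
  k=4: m=17, d=49, a=1
  k=5: m=32, d=19, a=4
  k=6: m=44, d=1, a=88
d=1 and a=2a₀=88 at k=6, so the next step gives (m, d) = (44, 19) again — its k=1 value — and the period has length 6.

[44; 4, 1, 1, 1, 4, 88]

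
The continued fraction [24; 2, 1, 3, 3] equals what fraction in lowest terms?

Using pₖ = aₖpₖ₋₁ + pₖ₋₂ and qₖ = aₖqₖ₋₁ + qₖ₋₂:
  k=0: a=24, p=24, q=1
  k=1: a=2, p=49, q=2
  k=2: a=1, p=73, q=3
  k=3: a=3, p=268, q=11
  k=4: a=3, p=877, q=36

877/36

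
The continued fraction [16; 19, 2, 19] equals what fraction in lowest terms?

12199/760

Using pₖ = aₖpₖ₋₁ + pₖ₋₂ and qₖ = aₖqₖ₋₁ + qₖ₋₂:
  k=0: a=16, p=16, q=1
  k=1: a=19, p=305, q=19
  k=2: a=2, p=626, q=39
  k=3: a=19, p=12199, q=760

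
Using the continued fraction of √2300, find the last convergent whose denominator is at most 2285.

109297/2279

√2300 = [47; 1, 22, 1, 94, …] (period length 4).
Convergents:
  p_0/q_0 = 47/1
  p_1/q_1 = 48/1
  p_2/q_2 = 1103/23
  p_3/q_3 = 1151/24
  p_4/q_4 = 109297/2279
  p_5/q_5 = 110448/2303
q_4 = 2279 ≤ 2285 < 2303 = q_5, so the answer is 109297/2279.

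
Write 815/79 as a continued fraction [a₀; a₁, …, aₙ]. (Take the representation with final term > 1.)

815 = 10·79 + 25
79 = 3·25 + 4
25 = 6·4 + 1
4 = 4·1 + 0  (stop)
So 815/79 = [10; 3, 6, 4].

[10; 3, 6, 4]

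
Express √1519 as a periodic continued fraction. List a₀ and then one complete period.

[38; 1, 37, 1, 76]

a₀ = ⌊√1519⌋ = 38.
With m₀=0, d₀=1 and mₖ₊₁ = dₖaₖ − mₖ, dₖ₊₁ = (n − mₖ₊₁²)/dₖ, aₖ₊₁ = ⌊(a₀+mₖ₊₁)/dₖ₊₁⌋:
  k=1: m=38, d=75, a=1
  k=2: m=37, d=2, a=37
  k=3: m=37, d=75, a=1
  k=4: m=38, d=1, a=76
d=1 and a=2a₀=76 at k=4, so the next step gives (m, d) = (38, 75) again — its k=1 value — and the period has length 4.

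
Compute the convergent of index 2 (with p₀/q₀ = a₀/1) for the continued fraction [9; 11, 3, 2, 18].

309/34

Using pₖ = aₖpₖ₋₁ + pₖ₋₂, qₖ = aₖqₖ₋₁ + qₖ₋₂ (with p₋₁=1, p₋₂=0, q₋₁=0, q₋₂=1):
  k=0: a=9, p=9, q=1
  k=1: a=11, p=100, q=11
  k=2: a=3, p=309, q=34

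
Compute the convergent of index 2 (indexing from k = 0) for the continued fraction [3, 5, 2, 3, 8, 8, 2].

35/11

Using pₖ = aₖpₖ₋₁ + pₖ₋₂, qₖ = aₖqₖ₋₁ + qₖ₋₂ (with p₋₁=1, p₋₂=0, q₋₁=0, q₋₂=1):
  k=0: a=3, p=3, q=1
  k=1: a=5, p=16, q=5
  k=2: a=2, p=35, q=11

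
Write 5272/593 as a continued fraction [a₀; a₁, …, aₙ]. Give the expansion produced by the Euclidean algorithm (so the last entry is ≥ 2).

5272 = 8·593 + 528
593 = 1·528 + 65
528 = 8·65 + 8
65 = 8·8 + 1
8 = 8·1 + 0  (stop)
So 5272/593 = [8; 1, 8, 8, 8].

[8; 1, 8, 8, 8]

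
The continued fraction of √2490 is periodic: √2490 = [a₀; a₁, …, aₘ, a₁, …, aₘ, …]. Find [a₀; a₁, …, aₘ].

[49; 1, 8, 1, 98]

a₀ = ⌊√2490⌋ = 49.
With m₀=0, d₀=1 and mₖ₊₁ = dₖaₖ − mₖ, dₖ₊₁ = (n − mₖ₊₁²)/dₖ, aₖ₊₁ = ⌊(a₀+mₖ₊₁)/dₖ₊₁⌋:
  k=1: m=49, d=89, a=1
  k=2: m=40, d=10, a=8
  k=3: m=40, d=89, a=1
  k=4: m=49, d=1, a=98
d=1 and a=2a₀=98 at k=4, so the next step gives (m, d) = (49, 89) again — its k=1 value — and the period has length 4.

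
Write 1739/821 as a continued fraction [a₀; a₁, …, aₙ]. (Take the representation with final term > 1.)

[2; 8, 2, 6, 2, 3]

1739 = 2×821 + 97
821 = 8×97 + 45
97 = 2×45 + 7
45 = 6×7 + 3
7 = 2×3 + 1
3 = 3×1 + 0  (stop)
So 1739/821 = [2; 8, 2, 6, 2, 3].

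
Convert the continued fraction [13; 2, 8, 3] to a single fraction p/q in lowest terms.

714/53

Fold from the inside: start with 3/1.
  8 + 1/3 = 25/3
  2 + 3/25 = 53/25
  13 + 25/53 = 714/53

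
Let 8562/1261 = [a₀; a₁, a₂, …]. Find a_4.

3

8562 = 6·1261 + 996   →  a_0 = 6
1261 = 1·996 + 265   →  a_1 = 1
996 = 3·265 + 201   →  a_2 = 3
265 = 1·201 + 64   →  a_3 = 1
201 = 3·64 + 9   →  a_4 = 3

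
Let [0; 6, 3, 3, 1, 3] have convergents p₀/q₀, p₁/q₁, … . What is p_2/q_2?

Using pₖ = aₖpₖ₋₁ + pₖ₋₂, qₖ = aₖqₖ₋₁ + qₖ₋₂ (with p₋₁=1, p₋₂=0, q₋₁=0, q₋₂=1):
  k=0: a=0, p=0, q=1
  k=1: a=6, p=1, q=6
  k=2: a=3, p=3, q=19

3/19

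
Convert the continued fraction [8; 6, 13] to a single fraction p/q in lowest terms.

Fold from the inside: start with 13/1.
  6 + 1/13 = 79/13
  8 + 13/79 = 645/79

645/79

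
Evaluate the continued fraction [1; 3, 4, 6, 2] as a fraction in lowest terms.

Using pₖ = aₖpₖ₋₁ + pₖ₋₂ and qₖ = aₖqₖ₋₁ + qₖ₋₂:
  k=0: a=1, p=1, q=1
  k=1: a=3, p=4, q=3
  k=2: a=4, p=17, q=13
  k=3: a=6, p=106, q=81
  k=4: a=2, p=229, q=175

229/175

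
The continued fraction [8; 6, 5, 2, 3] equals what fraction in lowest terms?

1918/235

Using pₖ = aₖpₖ₋₁ + pₖ₋₂ and qₖ = aₖqₖ₋₁ + qₖ₋₂:
  k=0: a=8, p=8, q=1
  k=1: a=6, p=49, q=6
  k=2: a=5, p=253, q=31
  k=3: a=2, p=555, q=68
  k=4: a=3, p=1918, q=235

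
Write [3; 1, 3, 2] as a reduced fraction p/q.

34/9

Using pₖ = aₖpₖ₋₁ + pₖ₋₂ and qₖ = aₖqₖ₋₁ + qₖ₋₂:
  k=0: a=3, p=3, q=1
  k=1: a=1, p=4, q=1
  k=2: a=3, p=15, q=4
  k=3: a=2, p=34, q=9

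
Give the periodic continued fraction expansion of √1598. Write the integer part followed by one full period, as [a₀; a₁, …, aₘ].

a₀ = ⌊√1598⌋ = 39.
With m₀=0, d₀=1 and mₖ₊₁ = dₖaₖ − mₖ, dₖ₊₁ = (n − mₖ₊₁²)/dₖ, aₖ₊₁ = ⌊(a₀+mₖ₊₁)/dₖ₊₁⌋:
  k=1: m=39, d=77, a=1
  k=2: m=38, d=2, a=38
  k=3: m=38, d=77, a=1
  k=4: m=39, d=1, a=78
d=1 and a=2a₀=78 at k=4, so the next step gives (m, d) = (39, 77) again — its k=1 value — and the period has length 4.

[39; 1, 38, 1, 78]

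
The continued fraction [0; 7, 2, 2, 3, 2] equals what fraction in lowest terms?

39/289

Using pₖ = aₖpₖ₋₁ + pₖ₋₂ and qₖ = aₖqₖ₋₁ + qₖ₋₂:
  k=0: a=0, p=0, q=1
  k=1: a=7, p=1, q=7
  k=2: a=2, p=2, q=15
  k=3: a=2, p=5, q=37
  k=4: a=3, p=17, q=126
  k=5: a=2, p=39, q=289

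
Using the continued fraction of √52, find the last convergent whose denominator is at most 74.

√52 = [7; 4, 1, 2, 1, 4, 14, …] (period length 6).
Convergents:
  p_0/q_0 = 7/1
  p_1/q_1 = 29/4
  p_2/q_2 = 36/5
  p_3/q_3 = 101/14
  p_4/q_4 = 137/19
  p_5/q_5 = 649/90
q_4 = 19 ≤ 74 < 90 = q_5, so the answer is 137/19.

137/19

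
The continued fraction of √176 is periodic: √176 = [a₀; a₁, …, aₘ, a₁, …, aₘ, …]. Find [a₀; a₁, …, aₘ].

[13; 3, 1, 3, 26]

a₀ = ⌊√176⌋ = 13.
With m₀=0, d₀=1 and mₖ₊₁ = dₖaₖ − mₖ, dₖ₊₁ = (n − mₖ₊₁²)/dₖ, aₖ₊₁ = ⌊(a₀+mₖ₊₁)/dₖ₊₁⌋:
  k=1: m=13, d=7, a=3
  k=2: m=8, d=16, a=1
  k=3: m=8, d=7, a=3
  k=4: m=13, d=1, a=26
d=1 and a=2a₀=26 at k=4, so the next step gives (m, d) = (13, 7) again — its k=1 value — and the period has length 4.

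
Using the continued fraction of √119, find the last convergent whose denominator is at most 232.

√119 = [10; 1, 9, 1, 20, …] (period length 4).
Convergents:
  p_0/q_0 = 10/1
  p_1/q_1 = 11/1
  p_2/q_2 = 109/10
  p_3/q_3 = 120/11
  p_4/q_4 = 2509/230
  p_5/q_5 = 2629/241
q_4 = 230 ≤ 232 < 241 = q_5, so the answer is 2509/230.

2509/230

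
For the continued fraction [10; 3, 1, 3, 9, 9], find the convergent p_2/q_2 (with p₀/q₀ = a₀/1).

Using pₖ = aₖpₖ₋₁ + pₖ₋₂, qₖ = aₖqₖ₋₁ + qₖ₋₂ (with p₋₁=1, p₋₂=0, q₋₁=0, q₋₂=1):
  k=0: a=10, p=10, q=1
  k=1: a=3, p=31, q=3
  k=2: a=1, p=41, q=4

41/4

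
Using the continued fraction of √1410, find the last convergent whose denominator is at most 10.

338/9

√1410 = [37; 1, 1, 4, 1, 1, 74, …] (period length 6).
Convergents:
  p_0/q_0 = 37/1
  p_1/q_1 = 38/1
  p_2/q_2 = 75/2
  p_3/q_3 = 338/9
  p_4/q_4 = 413/11
q_3 = 9 ≤ 10 < 11 = q_4, so the answer is 338/9.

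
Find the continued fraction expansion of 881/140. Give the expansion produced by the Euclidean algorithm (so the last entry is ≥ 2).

881 = 6*140 + 41
140 = 3*41 + 17
41 = 2*17 + 7
17 = 2*7 + 3
7 = 2*3 + 1
3 = 3*1 + 0  (stop)
So 881/140 = [6; 3, 2, 2, 2, 3].

[6; 3, 2, 2, 2, 3]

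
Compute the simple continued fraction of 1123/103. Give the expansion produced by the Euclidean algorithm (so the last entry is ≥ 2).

1123 = 10·103 + 93
103 = 1·93 + 10
93 = 9·10 + 3
10 = 3·3 + 1
3 = 3·1 + 0  (stop)
So 1123/103 = [10; 1, 9, 3, 3].

[10; 1, 9, 3, 3]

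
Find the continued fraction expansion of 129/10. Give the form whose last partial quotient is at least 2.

129 = 12×10 + 9
10 = 1×9 + 1
9 = 9×1 + 0  (stop)
So 129/10 = [12; 1, 9].

[12; 1, 9]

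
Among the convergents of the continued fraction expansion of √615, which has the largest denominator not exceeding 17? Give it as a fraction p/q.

√615 = [24; 1, 3, 1, 48, …] (period length 4).
Convergents:
  p_0/q_0 = 24/1
  p_1/q_1 = 25/1
  p_2/q_2 = 99/4
  p_3/q_3 = 124/5
  p_4/q_4 = 6051/244
q_3 = 5 ≤ 17 < 244 = q_4, so the answer is 124/5.

124/5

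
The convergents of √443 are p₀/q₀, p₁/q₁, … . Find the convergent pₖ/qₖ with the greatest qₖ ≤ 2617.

√443 = [21; 21, 42, …] (period length 2).
Convergents:
  p_0/q_0 = 21/1
  p_1/q_1 = 442/21
  p_2/q_2 = 18585/883
  p_3/q_3 = 390727/18564
q_2 = 883 ≤ 2617 < 18564 = q_3, so the answer is 18585/883.

18585/883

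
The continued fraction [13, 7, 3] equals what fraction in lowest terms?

289/22

Fold from the inside: start with 3/1.
  7 + 1/3 = 22/3
  13 + 3/22 = 289/22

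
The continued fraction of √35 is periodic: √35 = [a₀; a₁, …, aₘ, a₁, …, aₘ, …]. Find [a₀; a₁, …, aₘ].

[5; 1, 10]

a₀ = ⌊√35⌋ = 5.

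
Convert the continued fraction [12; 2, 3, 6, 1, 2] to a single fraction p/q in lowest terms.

1815/146

Using pₖ = aₖpₖ₋₁ + pₖ₋₂ and qₖ = aₖqₖ₋₁ + qₖ₋₂:
  k=0: a=12, p=12, q=1
  k=1: a=2, p=25, q=2
  k=2: a=3, p=87, q=7
  k=3: a=6, p=547, q=44
  k=4: a=1, p=634, q=51
  k=5: a=2, p=1815, q=146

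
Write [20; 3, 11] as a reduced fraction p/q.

691/34

Using pₖ = aₖpₖ₋₁ + pₖ₋₂ and qₖ = aₖqₖ₋₁ + qₖ₋₂:
  k=0: a=20, p=20, q=1
  k=1: a=3, p=61, q=3
  k=2: a=11, p=691, q=34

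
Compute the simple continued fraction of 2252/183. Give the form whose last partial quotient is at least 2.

2252 = 12*183 + 56
183 = 3*56 + 15
56 = 3*15 + 11
15 = 1*11 + 4
11 = 2*4 + 3
4 = 1*3 + 1
3 = 3*1 + 0  (stop)
So 2252/183 = [12; 3, 3, 1, 2, 1, 3].

[12; 3, 3, 1, 2, 1, 3]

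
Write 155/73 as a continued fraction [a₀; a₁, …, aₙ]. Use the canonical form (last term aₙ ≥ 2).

155 = 2*73 + 9
73 = 8*9 + 1
9 = 9*1 + 0  (stop)
So 155/73 = [2; 8, 9].

[2; 8, 9]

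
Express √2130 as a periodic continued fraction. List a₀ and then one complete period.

a₀ = ⌊√2130⌋ = 46.
With m₀=0, d₀=1 and mₖ₊₁ = dₖaₖ − mₖ, dₖ₊₁ = (n − mₖ₊₁²)/dₖ, aₖ₊₁ = ⌊(a₀+mₖ₊₁)/dₖ₊₁⌋:
  k=1: m=46, d=14, a=6
  k=2: m=38, d=49, a=1
  k=3: m=11, d=41, a=1
  k=4: m=30, d=30, a=2
  k=5: m=30, d=41, a=1
  k=6: m=11, d=49, a=1
  k=7: m=38, d=14, a=6
  k=8: m=46, d=1, a=92
d=1 and a=2a₀=92 at k=8, so the next step gives (m, d) = (46, 14) again — its k=1 value — and the period has length 8.

[46; 6, 1, 1, 2, 1, 1, 6, 92]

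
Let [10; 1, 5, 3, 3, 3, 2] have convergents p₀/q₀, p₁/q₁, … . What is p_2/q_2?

Using pₖ = aₖpₖ₋₁ + pₖ₋₂, qₖ = aₖqₖ₋₁ + qₖ₋₂ (with p₋₁=1, p₋₂=0, q₋₁=0, q₋₂=1):
  k=0: a=10, p=10, q=1
  k=1: a=1, p=11, q=1
  k=2: a=5, p=65, q=6

65/6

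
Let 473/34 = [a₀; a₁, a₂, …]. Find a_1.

473 = 13·34 + 31   →  a_0 = 13
34 = 1·31 + 3   →  a_1 = 1

1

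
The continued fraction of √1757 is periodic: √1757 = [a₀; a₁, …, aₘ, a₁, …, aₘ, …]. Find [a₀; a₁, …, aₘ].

a₀ = ⌊√1757⌋ = 41.
With m₀=0, d₀=1 and mₖ₊₁ = dₖaₖ − mₖ, dₖ₊₁ = (n − mₖ₊₁²)/dₖ, aₖ₊₁ = ⌊(a₀+mₖ₊₁)/dₖ₊₁⌋:
  k=1: m=41, d=76, a=1
  k=2: m=35, d=7, a=10
  k=3: m=35, d=76, a=1
  k=4: m=41, d=1, a=82
d=1 and a=2a₀=82 at k=4, so the next step gives (m, d) = (41, 76) again — its k=1 value — and the period has length 4.

[41; 1, 10, 1, 82]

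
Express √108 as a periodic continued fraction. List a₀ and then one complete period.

a₀ = ⌊√108⌋ = 10.
With m₀=0, d₀=1 and mₖ₊₁ = dₖaₖ − mₖ, dₖ₊₁ = (n − mₖ₊₁²)/dₖ, aₖ₊₁ = ⌊(a₀+mₖ₊₁)/dₖ₊₁⌋:
  k=1: m=10, d=8, a=2
  k=2: m=6, d=9, a=1
  k=3: m=3, d=11, a=1
  k=4: m=8, d=4, a=4
  k=5: m=8, d=11, a=1
  k=6: m=3, d=9, a=1
  k=7: m=6, d=8, a=2
  k=8: m=10, d=1, a=20
d=1 and a=2a₀=20 at k=8, so the next step gives (m, d) = (10, 8) again — its k=1 value — and the period has length 8.

[10; 2, 1, 1, 4, 1, 1, 2, 20]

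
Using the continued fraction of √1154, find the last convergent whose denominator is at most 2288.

77351/2277

√1154 = [33; 1, 32, 1, 66, …] (period length 4).
Convergents:
  p_0/q_0 = 33/1
  p_1/q_1 = 34/1
  p_2/q_2 = 1121/33
  p_3/q_3 = 1155/34
  p_4/q_4 = 77351/2277
  p_5/q_5 = 78506/2311
q_4 = 2277 ≤ 2288 < 2311 = q_5, so the answer is 77351/2277.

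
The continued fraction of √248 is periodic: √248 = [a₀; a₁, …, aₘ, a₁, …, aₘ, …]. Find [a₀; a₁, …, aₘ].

a₀ = ⌊√248⌋ = 15.

[15; 1, 2, 1, 30]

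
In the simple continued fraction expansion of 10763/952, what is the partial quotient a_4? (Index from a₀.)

10763 = 11·952 + 291   →  a_0 = 11
952 = 3·291 + 79   →  a_1 = 3
291 = 3·79 + 54   →  a_2 = 3
79 = 1·54 + 25   →  a_3 = 1
54 = 2·25 + 4   →  a_4 = 2

2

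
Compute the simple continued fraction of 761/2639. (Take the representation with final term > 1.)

761 = 0·2639 + 761
2639 = 3·761 + 356
761 = 2·356 + 49
356 = 7·49 + 13
49 = 3·13 + 10
13 = 1·10 + 3
10 = 3·3 + 1
3 = 3·1 + 0  (stop)
So 761/2639 = [0; 3, 2, 7, 3, 1, 3, 3].

[0; 3, 2, 7, 3, 1, 3, 3]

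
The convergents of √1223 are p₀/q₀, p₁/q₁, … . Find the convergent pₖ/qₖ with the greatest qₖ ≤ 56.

√1223 = [34; 1, 33, 1, 68, …] (period length 4).
Convergents:
  p_0/q_0 = 34/1
  p_1/q_1 = 35/1
  p_2/q_2 = 1189/34
  p_3/q_3 = 1224/35
  p_4/q_4 = 84421/2414
q_3 = 35 ≤ 56 < 2414 = q_4, so the answer is 1224/35.

1224/35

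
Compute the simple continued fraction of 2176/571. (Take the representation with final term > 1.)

[3; 1, 4, 3, 2, 15]

2176 = 3×571 + 463
571 = 1×463 + 108
463 = 4×108 + 31
108 = 3×31 + 15
31 = 2×15 + 1
15 = 15×1 + 0  (stop)
So 2176/571 = [3; 1, 4, 3, 2, 15].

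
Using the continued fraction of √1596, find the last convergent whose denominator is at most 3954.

√1596 = [39; 1, 18, 1, 78, …] (period length 4).
Convergents:
  p_0/q_0 = 39/1
  p_1/q_1 = 40/1
  p_2/q_2 = 759/19
  p_3/q_3 = 799/20
  p_4/q_4 = 63081/1579
  p_5/q_5 = 63880/1599
  p_6/q_6 = 1212921/30361
q_5 = 1599 ≤ 3954 < 30361 = q_6, so the answer is 63880/1599.

63880/1599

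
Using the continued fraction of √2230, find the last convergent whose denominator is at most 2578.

72251/1530

√2230 = [47; 4, 2, 18, 2, 4, 94, …] (period length 6).
Convergents:
  p_0/q_0 = 47/1
  p_1/q_1 = 189/4
  p_2/q_2 = 425/9
  p_3/q_3 = 7839/166
  p_4/q_4 = 16103/341
  p_5/q_5 = 72251/1530
  p_6/q_6 = 6807697/144161
q_5 = 1530 ≤ 2578 < 144161 = q_6, so the answer is 72251/1530.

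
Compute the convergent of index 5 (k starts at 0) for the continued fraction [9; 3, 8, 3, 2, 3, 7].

5788/621

Using pₖ = aₖpₖ₋₁ + pₖ₋₂, qₖ = aₖqₖ₋₁ + qₖ₋₂ (with p₋₁=1, p₋₂=0, q₋₁=0, q₋₂=1):
  k=0: a=9, p=9, q=1
  k=1: a=3, p=28, q=3
  k=2: a=8, p=233, q=25
  k=3: a=3, p=727, q=78
  k=4: a=2, p=1687, q=181
  k=5: a=3, p=5788, q=621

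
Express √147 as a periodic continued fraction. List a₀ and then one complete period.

a₀ = ⌊√147⌋ = 12.
With m₀=0, d₀=1 and mₖ₊₁ = dₖaₖ − mₖ, dₖ₊₁ = (n − mₖ₊₁²)/dₖ, aₖ₊₁ = ⌊(a₀+mₖ₊₁)/dₖ₊₁⌋:
  k=1: m=12, d=3, a=8
  k=2: m=12, d=1, a=24
d=1 and a=2a₀=24 at k=2, so the next step gives (m, d) = (12, 3) again — its k=1 value — and the period has length 2.

[12; 8, 24]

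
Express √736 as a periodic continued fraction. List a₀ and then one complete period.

a₀ = ⌊√736⌋ = 27.
With m₀=0, d₀=1 and mₖ₊₁ = dₖaₖ − mₖ, dₖ₊₁ = (n − mₖ₊₁²)/dₖ, aₖ₊₁ = ⌊(a₀+mₖ₊₁)/dₖ₊₁⌋:
  k=1: m=27, d=7, a=7
  k=2: m=22, d=36, a=1
  k=3: m=14, d=15, a=2
  k=4: m=16, d=32, a=1
  k=5: m=16, d=15, a=2
  k=6: m=14, d=36, a=1
  k=7: m=22, d=7, a=7
  k=8: m=27, d=1, a=54
d=1 and a=2a₀=54 at k=8, so the next step gives (m, d) = (27, 7) again — its k=1 value — and the period has length 8.

[27; 7, 1, 2, 1, 2, 1, 7, 54]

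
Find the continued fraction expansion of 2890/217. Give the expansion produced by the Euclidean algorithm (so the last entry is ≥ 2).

[13; 3, 6, 1, 9]

2890 = 13×217 + 69
217 = 3×69 + 10
69 = 6×10 + 9
10 = 1×9 + 1
9 = 9×1 + 0  (stop)
So 2890/217 = [13; 3, 6, 1, 9].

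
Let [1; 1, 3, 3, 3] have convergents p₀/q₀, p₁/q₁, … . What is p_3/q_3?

23/13

Using pₖ = aₖpₖ₋₁ + pₖ₋₂, qₖ = aₖqₖ₋₁ + qₖ₋₂ (with p₋₁=1, p₋₂=0, q₋₁=0, q₋₂=1):
  k=0: a=1, p=1, q=1
  k=1: a=1, p=2, q=1
  k=2: a=3, p=7, q=4
  k=3: a=3, p=23, q=13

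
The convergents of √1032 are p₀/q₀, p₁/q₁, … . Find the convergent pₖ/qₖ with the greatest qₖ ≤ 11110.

132097/4112

√1032 = [32; 8, 64, …] (period length 2).
Convergents:
  p_0/q_0 = 32/1
  p_1/q_1 = 257/8
  p_2/q_2 = 16480/513
  p_3/q_3 = 132097/4112
  p_4/q_4 = 8470688/263681
q_3 = 4112 ≤ 11110 < 263681 = q_4, so the answer is 132097/4112.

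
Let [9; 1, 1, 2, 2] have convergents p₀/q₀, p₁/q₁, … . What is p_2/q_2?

Using pₖ = aₖpₖ₋₁ + pₖ₋₂, qₖ = aₖqₖ₋₁ + qₖ₋₂ (with p₋₁=1, p₋₂=0, q₋₁=0, q₋₂=1):
  k=0: a=9, p=9, q=1
  k=1: a=1, p=10, q=1
  k=2: a=1, p=19, q=2

19/2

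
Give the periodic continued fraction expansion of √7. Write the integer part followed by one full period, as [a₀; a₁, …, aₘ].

a₀ = ⌊√7⌋ = 2.
With m₀=0, d₀=1 and mₖ₊₁ = dₖaₖ − mₖ, dₖ₊₁ = (n − mₖ₊₁²)/dₖ, aₖ₊₁ = ⌊(a₀+mₖ₊₁)/dₖ₊₁⌋:
  k=1: m=2, d=3, a=1
  k=2: m=1, d=2, a=1
  k=3: m=1, d=3, a=1
  k=4: m=2, d=1, a=4
d=1 and a=2a₀=4 at k=4, so the next step gives (m, d) = (2, 3) again — its k=1 value — and the period has length 4.

[2; 1, 1, 1, 4]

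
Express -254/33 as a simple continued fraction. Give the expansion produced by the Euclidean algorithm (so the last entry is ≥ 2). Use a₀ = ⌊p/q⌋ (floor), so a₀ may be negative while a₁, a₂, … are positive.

-254 = -8*33 + 10
33 = 3*10 + 3
10 = 3*3 + 1
3 = 3*1 + 0  (stop)
So -254/33 = [-8; 3, 3, 3].

[-8; 3, 3, 3]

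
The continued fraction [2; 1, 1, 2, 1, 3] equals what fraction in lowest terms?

Fold from the inside: start with 3/1.
  1 + 1/3 = 4/3
  2 + 3/4 = 11/4
  1 + 4/11 = 15/11
  1 + 11/15 = 26/15
  2 + 15/26 = 67/26

67/26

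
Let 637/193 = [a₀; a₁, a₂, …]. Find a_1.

3

637 = 3·193 + 58   →  a_0 = 3
193 = 3·58 + 19   →  a_1 = 3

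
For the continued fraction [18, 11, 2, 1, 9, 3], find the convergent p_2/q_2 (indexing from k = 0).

416/23

Using pₖ = aₖpₖ₋₁ + pₖ₋₂, qₖ = aₖqₖ₋₁ + qₖ₋₂ (with p₋₁=1, p₋₂=0, q₋₁=0, q₋₂=1):
  k=0: a=18, p=18, q=1
  k=1: a=11, p=199, q=11
  k=2: a=2, p=416, q=23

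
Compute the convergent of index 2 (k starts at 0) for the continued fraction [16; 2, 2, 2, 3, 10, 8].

82/5

Using pₖ = aₖpₖ₋₁ + pₖ₋₂, qₖ = aₖqₖ₋₁ + qₖ₋₂ (with p₋₁=1, p₋₂=0, q₋₁=0, q₋₂=1):
  k=0: a=16, p=16, q=1
  k=1: a=2, p=33, q=2
  k=2: a=2, p=82, q=5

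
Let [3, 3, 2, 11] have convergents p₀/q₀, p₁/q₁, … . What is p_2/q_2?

23/7

Using pₖ = aₖpₖ₋₁ + pₖ₋₂, qₖ = aₖqₖ₋₁ + qₖ₋₂ (with p₋₁=1, p₋₂=0, q₋₁=0, q₋₂=1):
  k=0: a=3, p=3, q=1
  k=1: a=3, p=10, q=3
  k=2: a=2, p=23, q=7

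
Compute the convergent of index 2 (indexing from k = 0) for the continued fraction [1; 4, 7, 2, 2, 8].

36/29

Using pₖ = aₖpₖ₋₁ + pₖ₋₂, qₖ = aₖqₖ₋₁ + qₖ₋₂ (with p₋₁=1, p₋₂=0, q₋₁=0, q₋₂=1):
  k=0: a=1, p=1, q=1
  k=1: a=4, p=5, q=4
  k=2: a=7, p=36, q=29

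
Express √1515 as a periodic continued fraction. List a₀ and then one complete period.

a₀ = ⌊√1515⌋ = 38.
With m₀=0, d₀=1 and mₖ₊₁ = dₖaₖ − mₖ, dₖ₊₁ = (n − mₖ₊₁²)/dₖ, aₖ₊₁ = ⌊(a₀+mₖ₊₁)/dₖ₊₁⌋:
  k=1: m=38, d=71, a=1
  k=2: m=33, d=6, a=11
  k=3: m=33, d=71, a=1
  k=4: m=38, d=1, a=76
d=1 and a=2a₀=76 at k=4, so the next step gives (m, d) = (38, 71) again — its k=1 value — and the period has length 4.

[38; 1, 11, 1, 76]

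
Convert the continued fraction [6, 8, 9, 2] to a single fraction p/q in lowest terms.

943/154

Using pₖ = aₖpₖ₋₁ + pₖ₋₂ and qₖ = aₖqₖ₋₁ + qₖ₋₂:
  k=0: a=6, p=6, q=1
  k=1: a=8, p=49, q=8
  k=2: a=9, p=447, q=73
  k=3: a=2, p=943, q=154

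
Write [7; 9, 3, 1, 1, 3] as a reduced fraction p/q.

Using pₖ = aₖpₖ₋₁ + pₖ₋₂ and qₖ = aₖqₖ₋₁ + qₖ₋₂:
  k=0: a=7, p=7, q=1
  k=1: a=9, p=64, q=9
  k=2: a=3, p=199, q=28
  k=3: a=1, p=263, q=37
  k=4: a=1, p=462, q=65
  k=5: a=3, p=1649, q=232

1649/232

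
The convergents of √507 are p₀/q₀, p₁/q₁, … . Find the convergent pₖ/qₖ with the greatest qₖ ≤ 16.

45/2

√507 = [22; 1, 1, 14, 1, 1, 44, …] (period length 6).
Convergents:
  p_0/q_0 = 22/1
  p_1/q_1 = 23/1
  p_2/q_2 = 45/2
  p_3/q_3 = 653/29
q_2 = 2 ≤ 16 < 29 = q_3, so the answer is 45/2.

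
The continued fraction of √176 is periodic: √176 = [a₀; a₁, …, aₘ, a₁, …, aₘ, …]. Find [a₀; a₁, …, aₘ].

[13; 3, 1, 3, 26]

a₀ = ⌊√176⌋ = 13.
With m₀=0, d₀=1 and mₖ₊₁ = dₖaₖ − mₖ, dₖ₊₁ = (n − mₖ₊₁²)/dₖ, aₖ₊₁ = ⌊(a₀+mₖ₊₁)/dₖ₊₁⌋:
  k=1: m=13, d=7, a=3
  k=2: m=8, d=16, a=1
  k=3: m=8, d=7, a=3
  k=4: m=13, d=1, a=26
d=1 and a=2a₀=26 at k=4, so the next step gives (m, d) = (13, 7) again — its k=1 value — and the period has length 4.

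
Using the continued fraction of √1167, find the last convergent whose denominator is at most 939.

11854/347

√1167 = [34; 6, 5, 11, 5, 6, 68, …] (period length 6).
Convergents:
  p_0/q_0 = 34/1
  p_1/q_1 = 205/6
  p_2/q_2 = 1059/31
  p_3/q_3 = 11854/347
  p_4/q_4 = 60329/1766
q_3 = 347 ≤ 939 < 1766 = q_4, so the answer is 11854/347.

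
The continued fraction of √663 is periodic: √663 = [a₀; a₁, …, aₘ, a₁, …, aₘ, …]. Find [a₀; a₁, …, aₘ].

a₀ = ⌊√663⌋ = 25.
With m₀=0, d₀=1 and mₖ₊₁ = dₖaₖ − mₖ, dₖ₊₁ = (n − mₖ₊₁²)/dₖ, aₖ₊₁ = ⌊(a₀+mₖ₊₁)/dₖ₊₁⌋:
  k=1: m=25, d=38, a=1
  k=2: m=13, d=13, a=2
  k=3: m=13, d=38, a=1
  k=4: m=25, d=1, a=50
d=1 and a=2a₀=50 at k=4, so the next step gives (m, d) = (25, 38) again — its k=1 value — and the period has length 4.

[25; 1, 2, 1, 50]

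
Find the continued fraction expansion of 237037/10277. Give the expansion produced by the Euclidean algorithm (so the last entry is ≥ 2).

237037 = 23·10277 + 666
10277 = 15·666 + 287
666 = 2·287 + 92
287 = 3·92 + 11
92 = 8·11 + 4
11 = 2·4 + 3
4 = 1·3 + 1
3 = 3·1 + 0  (stop)
So 237037/10277 = [23; 15, 2, 3, 8, 2, 1, 3].

[23; 15, 2, 3, 8, 2, 1, 3]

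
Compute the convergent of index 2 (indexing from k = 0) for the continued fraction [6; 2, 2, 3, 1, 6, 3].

32/5

Using pₖ = aₖpₖ₋₁ + pₖ₋₂, qₖ = aₖqₖ₋₁ + qₖ₋₂ (with p₋₁=1, p₋₂=0, q₋₁=0, q₋₂=1):
  k=0: a=6, p=6, q=1
  k=1: a=2, p=13, q=2
  k=2: a=2, p=32, q=5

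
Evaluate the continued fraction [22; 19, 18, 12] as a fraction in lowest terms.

Fold from the inside: start with 12/1.
  18 + 1/12 = 217/12
  19 + 12/217 = 4135/217
  22 + 217/4135 = 91187/4135

91187/4135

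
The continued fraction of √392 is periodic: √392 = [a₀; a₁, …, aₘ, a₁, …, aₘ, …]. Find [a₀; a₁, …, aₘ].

[19; 1, 3, 1, 38]

a₀ = ⌊√392⌋ = 19.
With m₀=0, d₀=1 and mₖ₊₁ = dₖaₖ − mₖ, dₖ₊₁ = (n − mₖ₊₁²)/dₖ, aₖ₊₁ = ⌊(a₀+mₖ₊₁)/dₖ₊₁⌋:
  k=1: m=19, d=31, a=1
  k=2: m=12, d=8, a=3
  k=3: m=12, d=31, a=1
  k=4: m=19, d=1, a=38
d=1 and a=2a₀=38 at k=4, so the next step gives (m, d) = (19, 31) again — its k=1 value — and the period has length 4.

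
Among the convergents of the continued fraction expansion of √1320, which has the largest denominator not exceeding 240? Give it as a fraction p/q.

√1320 = [36; 3, 72, …] (period length 2).
Convergents:
  p_0/q_0 = 36/1
  p_1/q_1 = 109/3
  p_2/q_2 = 7884/217
  p_3/q_3 = 23761/654
q_2 = 217 ≤ 240 < 654 = q_3, so the answer is 7884/217.

7884/217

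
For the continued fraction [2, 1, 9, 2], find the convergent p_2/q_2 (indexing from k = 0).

Using pₖ = aₖpₖ₋₁ + pₖ₋₂, qₖ = aₖqₖ₋₁ + qₖ₋₂ (with p₋₁=1, p₋₂=0, q₋₁=0, q₋₂=1):
  k=0: a=2, p=2, q=1
  k=1: a=1, p=3, q=1
  k=2: a=9, p=29, q=10

29/10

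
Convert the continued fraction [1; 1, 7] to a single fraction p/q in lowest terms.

15/8

Fold from the inside: start with 7/1.
  1 + 1/7 = 8/7
  1 + 7/8 = 15/8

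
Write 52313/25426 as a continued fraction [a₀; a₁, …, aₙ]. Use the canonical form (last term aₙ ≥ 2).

[2; 17, 2, 2, 12, 3, 3, 2]

52313 = 2·25426 + 1461
25426 = 17·1461 + 589
1461 = 2·589 + 283
589 = 2·283 + 23
283 = 12·23 + 7
23 = 3·7 + 2
7 = 3·2 + 1
2 = 2·1 + 0  (stop)
So 52313/25426 = [2; 17, 2, 2, 12, 3, 3, 2].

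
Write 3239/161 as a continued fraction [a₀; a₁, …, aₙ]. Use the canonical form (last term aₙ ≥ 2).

3239 = 20×161 + 19
161 = 8×19 + 9
19 = 2×9 + 1
9 = 9×1 + 0  (stop)
So 3239/161 = [20; 8, 2, 9].

[20; 8, 2, 9]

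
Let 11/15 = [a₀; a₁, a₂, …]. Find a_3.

1

11 = 0·15 + 11   →  a_0 = 0
15 = 1·11 + 4   →  a_1 = 1
11 = 2·4 + 3   →  a_2 = 2
4 = 1·3 + 1   →  a_3 = 1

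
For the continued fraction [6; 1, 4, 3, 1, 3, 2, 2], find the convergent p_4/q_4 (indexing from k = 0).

Using pₖ = aₖpₖ₋₁ + pₖ₋₂, qₖ = aₖqₖ₋₁ + qₖ₋₂ (with p₋₁=1, p₋₂=0, q₋₁=0, q₋₂=1):
  k=0: a=6, p=6, q=1
  k=1: a=1, p=7, q=1
  k=2: a=4, p=34, q=5
  k=3: a=3, p=109, q=16
  k=4: a=1, p=143, q=21

143/21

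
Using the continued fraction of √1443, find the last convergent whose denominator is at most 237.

2887/76

√1443 = [37; 1, 74, …] (period length 2).
Convergents:
  p_0/q_0 = 37/1
  p_1/q_1 = 38/1
  p_2/q_2 = 2849/75
  p_3/q_3 = 2887/76
  p_4/q_4 = 216487/5699
q_3 = 76 ≤ 237 < 5699 = q_4, so the answer is 2887/76.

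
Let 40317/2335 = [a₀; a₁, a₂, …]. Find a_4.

40317 = 17·2335 + 622   →  a_0 = 17
2335 = 3·622 + 469   →  a_1 = 3
622 = 1·469 + 153   →  a_2 = 1
469 = 3·153 + 10   →  a_3 = 3
153 = 15·10 + 3   →  a_4 = 15

15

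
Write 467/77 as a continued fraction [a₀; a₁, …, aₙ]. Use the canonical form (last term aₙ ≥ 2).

[6; 15, 2, 2]

467 = 6*77 + 5
77 = 15*5 + 2
5 = 2*2 + 1
2 = 2*1 + 0  (stop)
So 467/77 = [6; 15, 2, 2].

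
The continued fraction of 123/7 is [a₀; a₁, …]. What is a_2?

123 = 17·7 + 4   →  a_0 = 17
7 = 1·4 + 3   →  a_1 = 1
4 = 1·3 + 1   →  a_2 = 1

1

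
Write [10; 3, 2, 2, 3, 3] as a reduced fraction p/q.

Using pₖ = aₖpₖ₋₁ + pₖ₋₂ and qₖ = aₖqₖ₋₁ + qₖ₋₂:
  k=0: a=10, p=10, q=1
  k=1: a=3, p=31, q=3
  k=2: a=2, p=72, q=7
  k=3: a=2, p=175, q=17
  k=4: a=3, p=597, q=58
  k=5: a=3, p=1966, q=191

1966/191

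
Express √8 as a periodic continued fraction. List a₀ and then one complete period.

a₀ = ⌊√8⌋ = 2.
With m₀=0, d₀=1 and mₖ₊₁ = dₖaₖ − mₖ, dₖ₊₁ = (n − mₖ₊₁²)/dₖ, aₖ₊₁ = ⌊(a₀+mₖ₊₁)/dₖ₊₁⌋:
  k=1: m=2, d=4, a=1
  k=2: m=2, d=1, a=4
d=1 and a=2a₀=4 at k=2, so the next step gives (m, d) = (2, 4) again — its k=1 value — and the period has length 2.

[2; 1, 4]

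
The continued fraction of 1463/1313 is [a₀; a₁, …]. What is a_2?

1463 = 1·1313 + 150   →  a_0 = 1
1313 = 8·150 + 113   →  a_1 = 8
150 = 1·113 + 37   →  a_2 = 1

1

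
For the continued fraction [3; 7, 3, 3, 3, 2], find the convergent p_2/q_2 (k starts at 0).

69/22

Using pₖ = aₖpₖ₋₁ + pₖ₋₂, qₖ = aₖqₖ₋₁ + qₖ₋₂ (with p₋₁=1, p₋₂=0, q₋₁=0, q₋₂=1):
  k=0: a=3, p=3, q=1
  k=1: a=7, p=22, q=7
  k=2: a=3, p=69, q=22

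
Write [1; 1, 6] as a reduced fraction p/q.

13/7

Fold from the inside: start with 6/1.
  1 + 1/6 = 7/6
  1 + 6/7 = 13/7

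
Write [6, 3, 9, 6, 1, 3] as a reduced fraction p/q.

Fold from the inside: start with 3/1.
  1 + 1/3 = 4/3
  6 + 3/4 = 27/4
  9 + 4/27 = 247/27
  3 + 27/247 = 768/247
  6 + 247/768 = 4855/768

4855/768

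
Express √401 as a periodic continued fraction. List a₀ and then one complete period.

[20; 40]

a₀ = ⌊√401⌋ = 20.
With m₀=0, d₀=1 and mₖ₊₁ = dₖaₖ − mₖ, dₖ₊₁ = (n − mₖ₊₁²)/dₖ, aₖ₊₁ = ⌊(a₀+mₖ₊₁)/dₖ₊₁⌋:
  k=1: m=20, d=1, a=40
d=1 and a=2a₀=40 at k=1, so the next step gives (m, d) = (20, 1) again — its k=1 value — and the period has length 1.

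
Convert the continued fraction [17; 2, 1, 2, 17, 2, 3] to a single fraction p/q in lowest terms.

Using pₖ = aₖpₖ₋₁ + pₖ₋₂ and qₖ = aₖqₖ₋₁ + qₖ₋₂:
  k=0: a=17, p=17, q=1
  k=1: a=2, p=35, q=2
  k=2: a=1, p=52, q=3
  k=3: a=2, p=139, q=8
  k=4: a=17, p=2415, q=139
  k=5: a=2, p=4969, q=286
  k=6: a=3, p=17322, q=997

17322/997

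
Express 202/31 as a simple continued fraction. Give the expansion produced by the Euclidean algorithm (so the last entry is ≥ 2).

[6; 1, 1, 15]

202 = 6*31 + 16
31 = 1*16 + 15
16 = 1*15 + 1
15 = 15*1 + 0  (stop)
So 202/31 = [6; 1, 1, 15].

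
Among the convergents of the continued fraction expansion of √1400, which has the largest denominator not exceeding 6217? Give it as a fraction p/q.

√1400 = [37; 2, 2, 2, 74, …] (period length 4).
Convergents:
  p_0/q_0 = 37/1
  p_1/q_1 = 75/2
  p_2/q_2 = 187/5
  p_3/q_3 = 449/12
  p_4/q_4 = 33413/893
  p_5/q_5 = 67275/1798
  p_6/q_6 = 167963/4489
  p_7/q_7 = 403201/10776
q_6 = 4489 ≤ 6217 < 10776 = q_7, so the answer is 167963/4489.

167963/4489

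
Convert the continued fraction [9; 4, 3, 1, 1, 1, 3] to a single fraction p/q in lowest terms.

Using pₖ = aₖpₖ₋₁ + pₖ₋₂ and qₖ = aₖqₖ₋₁ + qₖ₋₂:
  k=0: a=9, p=9, q=1
  k=1: a=4, p=37, q=4
  k=2: a=3, p=120, q=13
  k=3: a=1, p=157, q=17
  k=4: a=1, p=277, q=30
  k=5: a=1, p=434, q=47
  k=6: a=3, p=1579, q=171

1579/171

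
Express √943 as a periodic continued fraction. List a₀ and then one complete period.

a₀ = ⌊√943⌋ = 30.
With m₀=0, d₀=1 and mₖ₊₁ = dₖaₖ − mₖ, dₖ₊₁ = (n − mₖ₊₁²)/dₖ, aₖ₊₁ = ⌊(a₀+mₖ₊₁)/dₖ₊₁⌋:
  k=1: m=30, d=43, a=1
  k=2: m=13, d=18, a=2
  k=3: m=23, d=23, a=2
  k=4: m=23, d=18, a=2
  k=5: m=13, d=43, a=1
  k=6: m=30, d=1, a=60
d=1 and a=2a₀=60 at k=6, so the next step gives (m, d) = (30, 43) again — its k=1 value — and the period has length 6.

[30; 1, 2, 2, 2, 1, 60]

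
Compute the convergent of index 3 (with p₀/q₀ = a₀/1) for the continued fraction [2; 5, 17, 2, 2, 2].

389/177

Using pₖ = aₖpₖ₋₁ + pₖ₋₂, qₖ = aₖqₖ₋₁ + qₖ₋₂ (with p₋₁=1, p₋₂=0, q₋₁=0, q₋₂=1):
  k=0: a=2, p=2, q=1
  k=1: a=5, p=11, q=5
  k=2: a=17, p=189, q=86
  k=3: a=2, p=389, q=177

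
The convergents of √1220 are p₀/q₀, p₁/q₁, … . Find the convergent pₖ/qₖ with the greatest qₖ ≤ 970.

33706/965

√1220 = [34; 1, 12, 1, 68, …] (period length 4).
Convergents:
  p_0/q_0 = 34/1
  p_1/q_1 = 35/1
  p_2/q_2 = 454/13
  p_3/q_3 = 489/14
  p_4/q_4 = 33706/965
  p_5/q_5 = 34195/979
q_4 = 965 ≤ 970 < 979 = q_5, so the answer is 33706/965.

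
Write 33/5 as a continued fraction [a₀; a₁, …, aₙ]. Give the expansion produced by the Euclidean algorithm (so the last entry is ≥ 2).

33 = 6×5 + 3
5 = 1×3 + 2
3 = 1×2 + 1
2 = 2×1 + 0  (stop)
So 33/5 = [6; 1, 1, 2].

[6; 1, 1, 2]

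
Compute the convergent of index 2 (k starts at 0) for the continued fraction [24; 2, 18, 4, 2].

Using pₖ = aₖpₖ₋₁ + pₖ₋₂, qₖ = aₖqₖ₋₁ + qₖ₋₂ (with p₋₁=1, p₋₂=0, q₋₁=0, q₋₂=1):
  k=0: a=24, p=24, q=1
  k=1: a=2, p=49, q=2
  k=2: a=18, p=906, q=37

906/37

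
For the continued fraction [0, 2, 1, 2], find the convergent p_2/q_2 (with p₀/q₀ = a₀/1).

Using pₖ = aₖpₖ₋₁ + pₖ₋₂, qₖ = aₖqₖ₋₁ + qₖ₋₂ (with p₋₁=1, p₋₂=0, q₋₁=0, q₋₂=1):
  k=0: a=0, p=0, q=1
  k=1: a=2, p=1, q=2
  k=2: a=1, p=1, q=3

1/3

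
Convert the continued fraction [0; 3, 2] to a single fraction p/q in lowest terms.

Fold from the inside: start with 2/1.
  3 + 1/2 = 7/2
  0 + 2/7 = 2/7

2/7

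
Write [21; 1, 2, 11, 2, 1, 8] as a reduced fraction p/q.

19747/911

Fold from the inside: start with 8/1.
  1 + 1/8 = 9/8
  2 + 8/9 = 26/9
  11 + 9/26 = 295/26
  2 + 26/295 = 616/295
  1 + 295/616 = 911/616
  21 + 616/911 = 19747/911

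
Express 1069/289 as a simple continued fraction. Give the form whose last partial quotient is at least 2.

[3; 1, 2, 3, 9, 3]

1069 = 3×289 + 202
289 = 1×202 + 87
202 = 2×87 + 28
87 = 3×28 + 3
28 = 9×3 + 1
3 = 3×1 + 0  (stop)
So 1069/289 = [3; 1, 2, 3, 9, 3].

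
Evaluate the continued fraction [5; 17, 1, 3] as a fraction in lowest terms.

Using pₖ = aₖpₖ₋₁ + pₖ₋₂ and qₖ = aₖqₖ₋₁ + qₖ₋₂:
  k=0: a=5, p=5, q=1
  k=1: a=17, p=86, q=17
  k=2: a=1, p=91, q=18
  k=3: a=3, p=359, q=71

359/71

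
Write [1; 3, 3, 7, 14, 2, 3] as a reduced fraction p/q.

Fold from the inside: start with 3/1.
  2 + 1/3 = 7/3
  14 + 3/7 = 101/7
  7 + 7/101 = 714/101
  3 + 101/714 = 2243/714
  3 + 714/2243 = 7443/2243
  1 + 2243/7443 = 9686/7443

9686/7443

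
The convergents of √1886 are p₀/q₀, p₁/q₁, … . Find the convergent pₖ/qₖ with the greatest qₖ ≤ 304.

√1886 = [43; 2, 2, 1, 42, 1, 2, 2, 86, …] (period length 8).
Convergents:
  p_0/q_0 = 43/1
  p_1/q_1 = 87/2
  p_2/q_2 = 217/5
  p_3/q_3 = 304/7
  p_4/q_4 = 12985/299
  p_5/q_5 = 13289/306
q_4 = 299 ≤ 304 < 306 = q_5, so the answer is 12985/299.

12985/299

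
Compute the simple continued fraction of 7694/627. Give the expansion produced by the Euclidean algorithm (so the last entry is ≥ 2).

7694 = 12·627 + 170
627 = 3·170 + 117
170 = 1·117 + 53
117 = 2·53 + 11
53 = 4·11 + 9
11 = 1·9 + 2
9 = 4·2 + 1
2 = 2·1 + 0  (stop)
So 7694/627 = [12; 3, 1, 2, 4, 1, 4, 2].

[12; 3, 1, 2, 4, 1, 4, 2]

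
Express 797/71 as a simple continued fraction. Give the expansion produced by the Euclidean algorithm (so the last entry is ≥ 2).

[11; 4, 2, 3, 2]

797 = 11×71 + 16
71 = 4×16 + 7
16 = 2×7 + 2
7 = 3×2 + 1
2 = 2×1 + 0  (stop)
So 797/71 = [11; 4, 2, 3, 2].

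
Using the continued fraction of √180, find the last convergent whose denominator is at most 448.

4253/317

√180 = [13; 2, 2, 2, 26, …] (period length 4).
Convergents:
  p_0/q_0 = 13/1
  p_1/q_1 = 27/2
  p_2/q_2 = 67/5
  p_3/q_3 = 161/12
  p_4/q_4 = 4253/317
  p_5/q_5 = 8667/646
q_4 = 317 ≤ 448 < 646 = q_5, so the answer is 4253/317.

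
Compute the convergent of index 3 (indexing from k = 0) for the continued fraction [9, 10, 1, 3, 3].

Using pₖ = aₖpₖ₋₁ + pₖ₋₂, qₖ = aₖqₖ₋₁ + qₖ₋₂ (with p₋₁=1, p₋₂=0, q₋₁=0, q₋₂=1):
  k=0: a=9, p=9, q=1
  k=1: a=10, p=91, q=10
  k=2: a=1, p=100, q=11
  k=3: a=3, p=391, q=43

391/43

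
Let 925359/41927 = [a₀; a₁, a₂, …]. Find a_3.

925359 = 22·41927 + 2965   →  a_0 = 22
41927 = 14·2965 + 417   →  a_1 = 14
2965 = 7·417 + 46   →  a_2 = 7
417 = 9·46 + 3   →  a_3 = 9

9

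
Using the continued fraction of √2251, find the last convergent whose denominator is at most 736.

√2251 = [47; 2, 4, 47, 4, 2, 94, …] (period length 6).
Convergents:
  p_0/q_0 = 47/1
  p_1/q_1 = 95/2
  p_2/q_2 = 427/9
  p_3/q_3 = 20164/425
  p_4/q_4 = 81083/1709
q_3 = 425 ≤ 736 < 1709 = q_4, so the answer is 20164/425.

20164/425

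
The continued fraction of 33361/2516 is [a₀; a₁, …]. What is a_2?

1

33361 = 13·2516 + 653   →  a_0 = 13
2516 = 3·653 + 557   →  a_1 = 3
653 = 1·557 + 96   →  a_2 = 1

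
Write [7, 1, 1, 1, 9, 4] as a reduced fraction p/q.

911/119

Using pₖ = aₖpₖ₋₁ + pₖ₋₂ and qₖ = aₖqₖ₋₁ + qₖ₋₂:
  k=0: a=7, p=7, q=1
  k=1: a=1, p=8, q=1
  k=2: a=1, p=15, q=2
  k=3: a=1, p=23, q=3
  k=4: a=9, p=222, q=29
  k=5: a=4, p=911, q=119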